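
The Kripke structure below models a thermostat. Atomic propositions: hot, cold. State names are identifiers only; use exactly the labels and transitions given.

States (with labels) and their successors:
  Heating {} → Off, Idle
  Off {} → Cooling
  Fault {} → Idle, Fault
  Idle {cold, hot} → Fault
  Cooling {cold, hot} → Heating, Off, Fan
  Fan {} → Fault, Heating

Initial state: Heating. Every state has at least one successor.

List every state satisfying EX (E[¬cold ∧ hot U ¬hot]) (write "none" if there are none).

{Heating, Fault, Idle, Cooling, Fan}

States satisfying E[¬cold ∧ hot U ¬hot]: {Heating, Off, Fault, Fan}.
States satisfying EX (E[¬cold ∧ hot U ¬hot]): {Heating, Fault, Idle, Cooling, Fan}.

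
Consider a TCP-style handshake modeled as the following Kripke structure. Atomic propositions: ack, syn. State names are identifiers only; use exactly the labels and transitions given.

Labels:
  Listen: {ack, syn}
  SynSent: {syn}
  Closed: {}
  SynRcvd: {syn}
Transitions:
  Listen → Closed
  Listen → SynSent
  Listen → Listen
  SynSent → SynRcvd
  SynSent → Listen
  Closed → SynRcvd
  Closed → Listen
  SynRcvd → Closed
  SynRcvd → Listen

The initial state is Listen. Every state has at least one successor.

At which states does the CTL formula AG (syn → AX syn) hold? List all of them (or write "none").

none

States satisfying syn → AX syn: {SynSent, Closed}.
States satisfying AG (syn → AX syn): ∅.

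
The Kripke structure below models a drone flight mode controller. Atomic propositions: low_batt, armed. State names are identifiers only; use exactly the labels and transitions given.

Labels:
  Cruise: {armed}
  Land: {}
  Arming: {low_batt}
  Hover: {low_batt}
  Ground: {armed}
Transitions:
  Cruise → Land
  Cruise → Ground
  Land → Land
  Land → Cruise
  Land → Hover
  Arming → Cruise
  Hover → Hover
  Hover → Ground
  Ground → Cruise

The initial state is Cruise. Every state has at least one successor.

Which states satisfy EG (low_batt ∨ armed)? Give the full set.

{Cruise, Arming, Hover, Ground}

States satisfying low_batt ∨ armed: {Cruise, Arming, Hover, Ground}.
States satisfying EG (low_batt ∨ armed): {Cruise, Arming, Hover, Ground}.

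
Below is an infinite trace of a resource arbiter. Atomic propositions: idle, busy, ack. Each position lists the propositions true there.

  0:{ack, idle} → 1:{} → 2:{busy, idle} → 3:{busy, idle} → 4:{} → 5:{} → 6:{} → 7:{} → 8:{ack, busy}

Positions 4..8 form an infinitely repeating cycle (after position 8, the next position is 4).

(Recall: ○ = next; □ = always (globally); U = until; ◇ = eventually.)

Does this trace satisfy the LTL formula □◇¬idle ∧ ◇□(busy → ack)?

Yes

◇¬idle holds at every position 0..8, and those are all positions ever visited, so □◇¬idle holds.
□(busy → ack) holds at position 4, which is reachable from 0, so ◇□(busy → ack) holds.
At position 0: □◇¬idle is true; ◇□(busy → ack) is true; so □◇¬idle ∧ ◇□(busy → ack) is true.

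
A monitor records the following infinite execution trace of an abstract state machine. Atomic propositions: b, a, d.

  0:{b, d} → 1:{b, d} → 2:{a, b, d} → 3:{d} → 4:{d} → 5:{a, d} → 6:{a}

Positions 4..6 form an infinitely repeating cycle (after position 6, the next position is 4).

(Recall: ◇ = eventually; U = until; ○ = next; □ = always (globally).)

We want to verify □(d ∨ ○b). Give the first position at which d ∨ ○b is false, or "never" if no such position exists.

Check d ∨ ○b at each position in order: 0 ✓, 1 ✓, 2 ✓, 3 ✓, 4 ✓, 5 ✓.
At position 6 the labels are {a} and the next position 4 has {d}, so d ∨ ○b is false there. This is the first violation.

6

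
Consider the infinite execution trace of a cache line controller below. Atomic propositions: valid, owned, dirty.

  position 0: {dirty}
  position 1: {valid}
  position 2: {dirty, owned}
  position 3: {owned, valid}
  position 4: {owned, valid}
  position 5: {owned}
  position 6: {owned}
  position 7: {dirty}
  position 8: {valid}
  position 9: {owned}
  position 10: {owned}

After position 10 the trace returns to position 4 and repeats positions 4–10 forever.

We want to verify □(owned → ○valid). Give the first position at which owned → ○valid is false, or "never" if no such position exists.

Check owned → ○valid at each position in order: 0 ✓, 1 ✓, 2 ✓, 3 ✓.
At position 4 the labels are {owned, valid} and the next position 5 has {owned}, so owned → ○valid is false there. This is the first violation.

4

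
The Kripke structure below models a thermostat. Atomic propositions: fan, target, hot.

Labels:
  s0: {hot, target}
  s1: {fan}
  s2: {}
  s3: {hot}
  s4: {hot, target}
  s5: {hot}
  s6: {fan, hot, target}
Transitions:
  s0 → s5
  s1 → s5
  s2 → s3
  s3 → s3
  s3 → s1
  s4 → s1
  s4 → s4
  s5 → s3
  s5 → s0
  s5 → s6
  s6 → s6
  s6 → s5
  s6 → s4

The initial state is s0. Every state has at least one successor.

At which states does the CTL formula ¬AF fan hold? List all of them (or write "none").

{s0, s2, s3, s4, s5}

States satisfying fan: {s1, s6}.
States satisfying AF fan: {s1, s6}.
States satisfying ¬AF fan: {s0, s2, s3, s4, s5}.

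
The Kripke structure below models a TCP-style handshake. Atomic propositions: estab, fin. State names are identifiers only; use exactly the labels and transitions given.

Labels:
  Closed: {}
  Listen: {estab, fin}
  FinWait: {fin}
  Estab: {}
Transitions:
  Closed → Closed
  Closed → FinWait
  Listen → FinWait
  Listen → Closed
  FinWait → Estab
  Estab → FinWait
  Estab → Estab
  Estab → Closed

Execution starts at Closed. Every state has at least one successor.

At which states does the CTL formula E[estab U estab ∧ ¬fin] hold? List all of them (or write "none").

States satisfying estab: {Listen}.
States satisfying estab ∧ ¬fin: ∅.
States satisfying E[estab U estab ∧ ¬fin]: ∅.

none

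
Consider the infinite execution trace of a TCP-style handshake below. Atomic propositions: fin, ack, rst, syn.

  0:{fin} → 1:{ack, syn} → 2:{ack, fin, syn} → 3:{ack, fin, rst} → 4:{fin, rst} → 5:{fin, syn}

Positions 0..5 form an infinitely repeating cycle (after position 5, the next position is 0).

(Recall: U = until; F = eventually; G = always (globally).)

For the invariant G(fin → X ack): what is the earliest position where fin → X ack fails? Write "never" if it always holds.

Check fin → X ack at each position in order: 0 ✓, 1 ✓, 2 ✓.
At position 3 the labels are {ack, fin, rst} and the next position 4 has {fin, rst}, so fin → X ack is false there. This is the first violation.

3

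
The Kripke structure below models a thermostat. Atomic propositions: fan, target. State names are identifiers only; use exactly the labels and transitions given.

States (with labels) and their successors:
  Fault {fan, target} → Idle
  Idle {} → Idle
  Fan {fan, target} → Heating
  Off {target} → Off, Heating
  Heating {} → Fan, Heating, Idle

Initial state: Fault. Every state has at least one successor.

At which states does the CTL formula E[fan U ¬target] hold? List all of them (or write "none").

States satisfying fan: {Fault, Fan}.
States satisfying ¬target: {Idle, Heating}.
States satisfying E[fan U ¬target]: {Fault, Idle, Fan, Heating}.

{Fault, Idle, Fan, Heating}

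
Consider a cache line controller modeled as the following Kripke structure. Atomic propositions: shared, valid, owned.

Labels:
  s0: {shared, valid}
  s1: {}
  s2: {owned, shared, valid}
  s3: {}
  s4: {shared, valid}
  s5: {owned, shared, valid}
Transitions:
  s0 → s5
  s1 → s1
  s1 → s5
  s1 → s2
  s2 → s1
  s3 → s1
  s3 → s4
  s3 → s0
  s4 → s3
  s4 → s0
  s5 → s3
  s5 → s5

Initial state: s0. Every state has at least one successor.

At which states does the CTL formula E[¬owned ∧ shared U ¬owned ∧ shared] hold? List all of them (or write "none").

States satisfying ¬owned ∧ shared: {s0, s4}.
States satisfying E[¬owned ∧ shared U ¬owned ∧ shared]: {s0, s4}.

{s0, s4}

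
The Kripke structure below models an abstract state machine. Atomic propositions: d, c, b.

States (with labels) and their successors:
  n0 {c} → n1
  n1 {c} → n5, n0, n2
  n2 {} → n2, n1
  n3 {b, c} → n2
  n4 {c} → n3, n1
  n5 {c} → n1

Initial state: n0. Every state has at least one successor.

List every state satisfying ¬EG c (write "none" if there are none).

{n2, n3}

States satisfying c: {n0, n1, n3, n4, n5}.
States satisfying EG c: {n0, n1, n4, n5}.
States satisfying ¬EG c: {n2, n3}.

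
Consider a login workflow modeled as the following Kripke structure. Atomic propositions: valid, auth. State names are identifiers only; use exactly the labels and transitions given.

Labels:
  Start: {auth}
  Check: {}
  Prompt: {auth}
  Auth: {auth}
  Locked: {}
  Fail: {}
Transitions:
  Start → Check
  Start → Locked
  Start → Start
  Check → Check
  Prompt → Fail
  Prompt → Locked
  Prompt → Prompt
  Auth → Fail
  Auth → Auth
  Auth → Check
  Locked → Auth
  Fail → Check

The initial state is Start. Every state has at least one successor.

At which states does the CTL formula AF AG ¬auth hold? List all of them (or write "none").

States satisfying AG ¬auth: {Check, Fail}.
States satisfying AF AG ¬auth: {Check, Fail}.

{Check, Fail}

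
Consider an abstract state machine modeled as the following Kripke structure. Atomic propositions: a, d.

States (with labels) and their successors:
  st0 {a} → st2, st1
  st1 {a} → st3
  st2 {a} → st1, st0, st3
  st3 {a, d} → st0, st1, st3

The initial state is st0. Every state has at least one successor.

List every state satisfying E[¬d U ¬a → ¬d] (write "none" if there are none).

{st0, st1, st2, st3}

States satisfying ¬d: {st0, st1, st2}.
States satisfying ¬a → ¬d: {st0, st1, st2, st3}.
States satisfying E[¬d U ¬a → ¬d]: {st0, st1, st2, st3}.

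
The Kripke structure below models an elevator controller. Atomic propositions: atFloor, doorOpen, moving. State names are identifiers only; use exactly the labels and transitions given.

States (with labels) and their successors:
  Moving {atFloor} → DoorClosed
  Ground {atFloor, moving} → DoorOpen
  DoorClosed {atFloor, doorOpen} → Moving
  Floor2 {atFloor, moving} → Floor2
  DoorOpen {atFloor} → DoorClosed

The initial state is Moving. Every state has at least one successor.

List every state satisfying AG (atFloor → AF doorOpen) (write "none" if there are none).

States satisfying atFloor → AF doorOpen: {Moving, Ground, DoorClosed, DoorOpen}.
States satisfying AG (atFloor → AF doorOpen): {Moving, Ground, DoorClosed, DoorOpen}.

{Moving, Ground, DoorClosed, DoorOpen}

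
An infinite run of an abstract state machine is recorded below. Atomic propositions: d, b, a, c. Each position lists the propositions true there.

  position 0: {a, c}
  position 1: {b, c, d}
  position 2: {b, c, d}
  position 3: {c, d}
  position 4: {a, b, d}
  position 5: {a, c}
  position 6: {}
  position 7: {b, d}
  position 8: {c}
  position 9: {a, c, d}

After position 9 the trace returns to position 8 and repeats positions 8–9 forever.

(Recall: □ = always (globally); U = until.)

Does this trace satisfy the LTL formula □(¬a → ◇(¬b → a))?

¬a → ◇(¬b → a) holds at every position 0..9, and those are all positions ever visited, so □(¬a → ◇(¬b → a)) holds.
Positions where ¬a holds: 1, 2, 3, 6, 7, 8.
Check ◇(¬b → a) at each: 1→ok, 2→ok, 3→ok, 6→ok, 7→ok, 8→ok.

Holds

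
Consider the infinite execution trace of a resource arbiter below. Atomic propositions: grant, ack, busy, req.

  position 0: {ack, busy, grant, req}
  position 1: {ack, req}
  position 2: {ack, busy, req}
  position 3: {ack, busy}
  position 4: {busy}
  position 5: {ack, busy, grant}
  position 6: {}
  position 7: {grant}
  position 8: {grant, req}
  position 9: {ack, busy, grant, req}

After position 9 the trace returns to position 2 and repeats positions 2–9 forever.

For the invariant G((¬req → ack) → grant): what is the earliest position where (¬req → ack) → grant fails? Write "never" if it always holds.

Check (¬req → ack) → grant at each position in order: 0 ✓.
At position 1 the labels are {ack, req}, so (¬req → ack) → grant is false there. This is the first violation.

1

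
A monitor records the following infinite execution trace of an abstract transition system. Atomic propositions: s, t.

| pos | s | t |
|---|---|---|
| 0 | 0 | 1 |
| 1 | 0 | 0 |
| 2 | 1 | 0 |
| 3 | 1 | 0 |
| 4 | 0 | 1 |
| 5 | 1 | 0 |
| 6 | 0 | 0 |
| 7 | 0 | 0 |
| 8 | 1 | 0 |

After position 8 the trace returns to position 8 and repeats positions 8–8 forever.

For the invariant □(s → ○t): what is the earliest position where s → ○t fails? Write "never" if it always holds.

Check s → ○t at each position in order: 0 ✓, 1 ✓.
At position 2 the labels are {s} and the next position 3 has {s}, so s → ○t is false there. This is the first violation.

2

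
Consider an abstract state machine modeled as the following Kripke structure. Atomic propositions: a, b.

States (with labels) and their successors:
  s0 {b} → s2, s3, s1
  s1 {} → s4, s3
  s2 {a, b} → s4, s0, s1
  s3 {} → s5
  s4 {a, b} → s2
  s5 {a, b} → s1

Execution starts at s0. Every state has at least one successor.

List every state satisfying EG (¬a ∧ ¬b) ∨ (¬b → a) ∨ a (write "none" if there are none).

States satisfying ¬a ∧ ¬b: {s1, s3}.
States satisfying EG (¬a ∧ ¬b): ∅.
States satisfying ¬b: {s1, s3}.
States satisfying ¬b → a: {s0, s2, s4, s5}.
States satisfying (¬b → a) ∨ a: {s0, s2, s4, s5}.
States satisfying EG (¬a ∧ ¬b) ∨ (¬b → a) ∨ a: {s0, s2, s4, s5}.

{s0, s2, s4, s5}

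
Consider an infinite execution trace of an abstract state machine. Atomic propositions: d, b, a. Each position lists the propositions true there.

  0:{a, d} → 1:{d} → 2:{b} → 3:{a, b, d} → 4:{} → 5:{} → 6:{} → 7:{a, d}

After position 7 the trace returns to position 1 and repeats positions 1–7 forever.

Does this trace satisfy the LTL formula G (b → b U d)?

Satisfied

b → b U d holds at every position 0..7, and those are all positions ever visited, so G (b → b U d) holds.
Positions where b holds: 2, 3.
Check b U d at each: 2→ok, 3→ok.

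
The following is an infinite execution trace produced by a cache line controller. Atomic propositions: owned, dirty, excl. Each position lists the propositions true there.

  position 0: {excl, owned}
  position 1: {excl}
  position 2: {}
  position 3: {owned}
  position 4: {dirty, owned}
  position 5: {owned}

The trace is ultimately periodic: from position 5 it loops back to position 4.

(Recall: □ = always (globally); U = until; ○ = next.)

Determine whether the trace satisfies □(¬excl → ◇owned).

¬excl → ◇owned holds at every position 0..5, and those are all positions ever visited, so □(¬excl → ◇owned) holds.
Positions where ¬excl holds: 2, 3, 4, 5.
Check ◇owned at each: 2→ok, 3→ok, 4→ok, 5→ok.

Holds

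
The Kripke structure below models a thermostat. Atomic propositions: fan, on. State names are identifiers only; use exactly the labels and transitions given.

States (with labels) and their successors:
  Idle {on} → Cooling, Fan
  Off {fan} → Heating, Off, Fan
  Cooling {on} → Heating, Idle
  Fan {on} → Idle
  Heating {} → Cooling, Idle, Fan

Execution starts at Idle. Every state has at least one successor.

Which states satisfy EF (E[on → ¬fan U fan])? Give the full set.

{Off}

States satisfying E[on → ¬fan U fan]: {Off}.
States satisfying EF (E[on → ¬fan U fan]): {Off}.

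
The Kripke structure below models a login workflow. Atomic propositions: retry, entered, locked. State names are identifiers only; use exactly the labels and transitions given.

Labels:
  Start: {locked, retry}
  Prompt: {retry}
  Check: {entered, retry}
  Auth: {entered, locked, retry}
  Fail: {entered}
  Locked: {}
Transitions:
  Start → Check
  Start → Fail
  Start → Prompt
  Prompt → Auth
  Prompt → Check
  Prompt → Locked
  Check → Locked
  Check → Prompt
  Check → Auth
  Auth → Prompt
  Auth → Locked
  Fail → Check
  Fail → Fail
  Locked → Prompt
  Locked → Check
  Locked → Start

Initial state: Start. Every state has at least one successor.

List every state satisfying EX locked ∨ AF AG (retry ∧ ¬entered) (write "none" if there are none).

States satisfying locked: {Start, Auth}.
States satisfying EX locked: {Prompt, Check, Locked}.
States satisfying AG (retry ∧ ¬entered): ∅.
States satisfying AF AG (retry ∧ ¬entered): ∅.
States satisfying EX locked ∨ AF AG (retry ∧ ¬entered): {Prompt, Check, Locked}.

{Prompt, Check, Locked}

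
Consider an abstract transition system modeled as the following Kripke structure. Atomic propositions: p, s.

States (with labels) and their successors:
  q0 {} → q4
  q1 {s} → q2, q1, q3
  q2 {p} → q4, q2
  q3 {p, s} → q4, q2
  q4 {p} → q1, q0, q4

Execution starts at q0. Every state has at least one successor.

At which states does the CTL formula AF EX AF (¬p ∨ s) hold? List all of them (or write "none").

States satisfying EX AF (¬p ∨ s): {q1, q4}.
States satisfying AF EX AF (¬p ∨ s): {q0, q1, q4}.

{q0, q1, q4}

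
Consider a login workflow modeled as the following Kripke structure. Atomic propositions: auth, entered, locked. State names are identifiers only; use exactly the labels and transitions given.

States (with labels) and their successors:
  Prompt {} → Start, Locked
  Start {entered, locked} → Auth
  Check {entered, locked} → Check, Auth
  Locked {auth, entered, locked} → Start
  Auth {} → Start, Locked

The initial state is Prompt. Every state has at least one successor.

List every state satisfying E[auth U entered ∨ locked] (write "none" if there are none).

States satisfying auth: {Locked}.
States satisfying entered ∨ locked: {Start, Check, Locked}.
States satisfying E[auth U entered ∨ locked]: {Start, Check, Locked}.

{Start, Check, Locked}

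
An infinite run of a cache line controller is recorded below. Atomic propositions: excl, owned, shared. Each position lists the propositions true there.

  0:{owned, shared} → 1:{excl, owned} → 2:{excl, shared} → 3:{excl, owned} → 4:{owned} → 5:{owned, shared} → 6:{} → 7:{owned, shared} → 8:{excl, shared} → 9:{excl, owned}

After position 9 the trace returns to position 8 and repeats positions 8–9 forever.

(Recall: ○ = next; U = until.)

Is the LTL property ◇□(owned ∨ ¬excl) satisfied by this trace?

Violated

□(owned ∨ ¬excl) is false at every position 0..9, so it never becomes true and ◇□(owned ∨ ¬excl) fails.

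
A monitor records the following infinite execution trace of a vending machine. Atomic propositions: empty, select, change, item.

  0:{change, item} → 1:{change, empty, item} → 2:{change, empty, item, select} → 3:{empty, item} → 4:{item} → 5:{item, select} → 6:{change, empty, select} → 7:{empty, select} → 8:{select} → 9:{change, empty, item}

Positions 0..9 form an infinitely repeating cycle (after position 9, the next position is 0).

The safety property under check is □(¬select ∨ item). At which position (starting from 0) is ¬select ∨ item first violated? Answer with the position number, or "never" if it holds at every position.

6

Check ¬select ∨ item at each position in order: 0 ✓, 1 ✓, 2 ✓, 3 ✓, 4 ✓, 5 ✓.
At position 6 the labels are {change, empty, select}, so ¬select ∨ item is false there. This is the first violation.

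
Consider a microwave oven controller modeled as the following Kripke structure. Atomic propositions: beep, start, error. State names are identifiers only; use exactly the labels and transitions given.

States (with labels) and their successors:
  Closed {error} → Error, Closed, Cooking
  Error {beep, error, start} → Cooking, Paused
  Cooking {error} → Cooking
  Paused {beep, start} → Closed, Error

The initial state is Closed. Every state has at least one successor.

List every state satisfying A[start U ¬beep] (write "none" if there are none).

States satisfying start: {Error, Paused}.
States satisfying ¬beep: {Closed, Cooking}.
States satisfying A[start U ¬beep]: {Closed, Cooking}.

{Closed, Cooking}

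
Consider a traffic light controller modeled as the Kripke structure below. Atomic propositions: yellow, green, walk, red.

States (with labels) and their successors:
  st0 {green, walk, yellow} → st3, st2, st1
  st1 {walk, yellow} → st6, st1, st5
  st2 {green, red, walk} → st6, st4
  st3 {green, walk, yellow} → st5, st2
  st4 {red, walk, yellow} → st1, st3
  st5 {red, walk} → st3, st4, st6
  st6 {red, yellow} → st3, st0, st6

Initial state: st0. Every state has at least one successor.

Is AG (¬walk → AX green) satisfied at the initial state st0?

States satisfying ¬walk → AX green: {st0, st1, st2, st3, st4, st5}.
States satisfying AG (¬walk → AX green): ∅.
st6 is reachable from st0 and violates ¬walk → AX green, so AG fails at st0.
st0 ∉ Sat(AG (¬walk → AX green)).

Does not hold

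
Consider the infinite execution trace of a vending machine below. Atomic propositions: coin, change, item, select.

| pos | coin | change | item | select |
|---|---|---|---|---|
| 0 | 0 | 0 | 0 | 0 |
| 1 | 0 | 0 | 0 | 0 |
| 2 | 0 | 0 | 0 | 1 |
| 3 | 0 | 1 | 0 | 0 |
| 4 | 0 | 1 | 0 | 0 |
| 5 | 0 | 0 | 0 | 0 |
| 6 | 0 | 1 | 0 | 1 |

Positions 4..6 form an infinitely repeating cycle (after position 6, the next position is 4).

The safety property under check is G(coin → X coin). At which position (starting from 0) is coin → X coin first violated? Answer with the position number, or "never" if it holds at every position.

coin → X coin holds at every position 0..6, and those are all the positions the trace ever visits, so the invariant G(coin → X coin) is never violated.

never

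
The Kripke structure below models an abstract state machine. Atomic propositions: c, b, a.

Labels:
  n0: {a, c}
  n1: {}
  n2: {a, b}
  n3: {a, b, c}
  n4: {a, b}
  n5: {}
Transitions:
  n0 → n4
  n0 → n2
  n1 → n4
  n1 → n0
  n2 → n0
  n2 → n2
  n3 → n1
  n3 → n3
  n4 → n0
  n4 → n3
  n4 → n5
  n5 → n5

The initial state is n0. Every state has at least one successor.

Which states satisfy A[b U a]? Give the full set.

States satisfying b: {n2, n3, n4}.
States satisfying a: {n0, n2, n3, n4}.
States satisfying A[b U a]: {n0, n2, n3, n4}.

{n0, n2, n3, n4}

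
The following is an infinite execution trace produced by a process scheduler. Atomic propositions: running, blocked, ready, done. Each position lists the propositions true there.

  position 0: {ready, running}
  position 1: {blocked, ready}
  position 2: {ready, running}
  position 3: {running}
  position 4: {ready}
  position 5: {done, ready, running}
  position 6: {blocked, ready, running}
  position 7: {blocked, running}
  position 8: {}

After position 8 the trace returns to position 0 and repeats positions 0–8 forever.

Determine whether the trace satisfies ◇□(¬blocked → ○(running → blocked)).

No

□(¬blocked → ○(running → blocked)) is false at every position 0..8, so it never becomes true and ◇□(¬blocked → ○(running → blocked)) fails.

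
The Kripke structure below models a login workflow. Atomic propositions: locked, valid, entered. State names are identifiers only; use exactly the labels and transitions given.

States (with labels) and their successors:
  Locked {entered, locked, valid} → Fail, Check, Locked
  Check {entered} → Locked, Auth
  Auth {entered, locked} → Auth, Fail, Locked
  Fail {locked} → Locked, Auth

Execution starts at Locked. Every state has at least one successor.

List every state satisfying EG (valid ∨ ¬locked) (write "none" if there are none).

States satisfying valid ∨ ¬locked: {Locked, Check}.
States satisfying EG (valid ∨ ¬locked): {Locked, Check}.

{Locked, Check}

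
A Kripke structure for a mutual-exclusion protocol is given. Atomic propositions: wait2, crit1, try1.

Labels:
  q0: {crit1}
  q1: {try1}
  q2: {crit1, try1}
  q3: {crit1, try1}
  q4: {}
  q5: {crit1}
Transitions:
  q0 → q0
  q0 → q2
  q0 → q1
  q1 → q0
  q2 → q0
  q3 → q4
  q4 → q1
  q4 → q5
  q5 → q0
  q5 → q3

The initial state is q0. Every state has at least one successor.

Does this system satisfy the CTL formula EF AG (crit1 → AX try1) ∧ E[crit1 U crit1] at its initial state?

No

States satisfying AG (crit1 → AX try1): ∅.
States satisfying EF AG (crit1 → AX try1): ∅.
States satisfying crit1: {q0, q2, q3, q5}.
States satisfying E[crit1 U crit1]: {q0, q2, q3, q5}.
States satisfying EF AG (crit1 → AX try1) ∧ E[crit1 U crit1]: ∅.
q0 ∉ Sat(EF AG (crit1 → AX try1) ∧ E[crit1 U crit1]).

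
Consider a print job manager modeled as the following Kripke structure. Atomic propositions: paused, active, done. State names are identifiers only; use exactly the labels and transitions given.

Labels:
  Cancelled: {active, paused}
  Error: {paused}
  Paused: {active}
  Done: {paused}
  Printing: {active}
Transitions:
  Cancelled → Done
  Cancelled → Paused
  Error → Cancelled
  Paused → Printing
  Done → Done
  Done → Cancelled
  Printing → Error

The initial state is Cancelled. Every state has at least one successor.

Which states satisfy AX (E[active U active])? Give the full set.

{Error, Paused}

States satisfying E[active U active]: {Cancelled, Paused, Printing}.
States satisfying AX (E[active U active]): {Error, Paused}.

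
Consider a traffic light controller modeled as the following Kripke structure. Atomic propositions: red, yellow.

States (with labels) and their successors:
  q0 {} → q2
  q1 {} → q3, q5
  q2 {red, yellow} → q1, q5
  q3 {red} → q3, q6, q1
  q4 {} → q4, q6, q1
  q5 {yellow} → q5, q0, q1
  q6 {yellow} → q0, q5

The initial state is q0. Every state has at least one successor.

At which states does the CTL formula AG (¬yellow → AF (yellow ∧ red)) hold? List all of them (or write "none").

States satisfying ¬yellow → AF (yellow ∧ red): {q0, q2, q5, q6}.
States satisfying AG (¬yellow → AF (yellow ∧ red)): ∅.

none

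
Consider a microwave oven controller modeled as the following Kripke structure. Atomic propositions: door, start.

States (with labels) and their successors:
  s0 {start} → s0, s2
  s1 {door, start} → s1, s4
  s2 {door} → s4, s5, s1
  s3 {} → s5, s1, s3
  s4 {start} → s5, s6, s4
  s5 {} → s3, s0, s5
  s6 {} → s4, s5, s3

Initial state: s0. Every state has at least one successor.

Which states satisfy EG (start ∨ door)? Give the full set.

States satisfying start ∨ door: {s0, s1, s2, s4}.
States satisfying EG (start ∨ door): {s0, s1, s2, s4}.

{s0, s1, s2, s4}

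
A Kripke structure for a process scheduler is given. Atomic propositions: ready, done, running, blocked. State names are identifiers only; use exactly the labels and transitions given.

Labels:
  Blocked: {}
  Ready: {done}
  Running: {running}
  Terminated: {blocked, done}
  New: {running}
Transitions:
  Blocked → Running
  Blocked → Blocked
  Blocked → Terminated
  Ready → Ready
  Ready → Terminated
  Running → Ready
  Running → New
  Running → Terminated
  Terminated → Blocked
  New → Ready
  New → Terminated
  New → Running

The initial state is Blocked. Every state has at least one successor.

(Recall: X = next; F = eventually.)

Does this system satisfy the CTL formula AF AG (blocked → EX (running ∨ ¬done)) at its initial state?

States satisfying AG (blocked → EX (running ∨ ¬done)): {Blocked, Ready, Running, Terminated, New}.
States satisfying AF AG (blocked → EX (running ∨ ¬done)): {Blocked, Ready, Running, Terminated, New}.
Blocked ∈ Sat(AF AG (blocked → EX (running ∨ ¬done))).

Satisfied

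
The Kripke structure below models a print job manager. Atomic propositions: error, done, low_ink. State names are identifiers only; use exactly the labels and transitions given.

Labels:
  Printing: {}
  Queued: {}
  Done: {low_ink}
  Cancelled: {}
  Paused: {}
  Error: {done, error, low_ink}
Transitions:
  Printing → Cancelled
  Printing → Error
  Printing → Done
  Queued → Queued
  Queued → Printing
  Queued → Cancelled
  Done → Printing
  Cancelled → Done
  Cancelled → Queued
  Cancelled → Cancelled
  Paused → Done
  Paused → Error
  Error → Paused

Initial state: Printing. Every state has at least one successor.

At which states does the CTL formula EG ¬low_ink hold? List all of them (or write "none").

States satisfying ¬low_ink: {Printing, Queued, Cancelled, Paused}.
States satisfying EG ¬low_ink: {Printing, Queued, Cancelled}.

{Printing, Queued, Cancelled}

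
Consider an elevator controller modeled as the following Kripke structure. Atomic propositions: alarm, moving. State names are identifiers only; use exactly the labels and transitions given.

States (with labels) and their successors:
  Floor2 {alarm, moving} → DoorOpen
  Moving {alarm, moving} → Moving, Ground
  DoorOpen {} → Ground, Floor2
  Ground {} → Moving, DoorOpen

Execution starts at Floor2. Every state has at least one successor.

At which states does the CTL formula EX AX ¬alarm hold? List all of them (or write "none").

{DoorOpen}

States satisfying AX ¬alarm: {Floor2}.
States satisfying EX AX ¬alarm: {DoorOpen}.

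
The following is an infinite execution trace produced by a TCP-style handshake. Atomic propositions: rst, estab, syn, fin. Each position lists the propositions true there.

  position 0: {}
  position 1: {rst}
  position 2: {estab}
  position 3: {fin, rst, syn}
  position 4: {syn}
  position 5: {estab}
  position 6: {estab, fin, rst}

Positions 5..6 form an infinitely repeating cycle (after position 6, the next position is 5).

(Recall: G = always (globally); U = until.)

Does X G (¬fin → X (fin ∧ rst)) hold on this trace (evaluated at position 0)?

The position after 0 is 1; G (¬fin → X (fin ∧ rst)) is false there.

No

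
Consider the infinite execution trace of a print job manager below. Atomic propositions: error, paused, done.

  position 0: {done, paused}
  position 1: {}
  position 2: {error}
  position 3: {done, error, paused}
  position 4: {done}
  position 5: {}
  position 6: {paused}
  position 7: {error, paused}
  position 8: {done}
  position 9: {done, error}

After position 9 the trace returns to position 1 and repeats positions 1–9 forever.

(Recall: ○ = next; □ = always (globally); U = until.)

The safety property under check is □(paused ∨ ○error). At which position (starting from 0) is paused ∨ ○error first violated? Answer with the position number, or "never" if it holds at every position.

4

Check paused ∨ ○error at each position in order: 0 ✓, 1 ✓, 2 ✓, 3 ✓.
At position 4 the labels are {done} and the next position 5 has {}, so paused ∨ ○error is false there. This is the first violation.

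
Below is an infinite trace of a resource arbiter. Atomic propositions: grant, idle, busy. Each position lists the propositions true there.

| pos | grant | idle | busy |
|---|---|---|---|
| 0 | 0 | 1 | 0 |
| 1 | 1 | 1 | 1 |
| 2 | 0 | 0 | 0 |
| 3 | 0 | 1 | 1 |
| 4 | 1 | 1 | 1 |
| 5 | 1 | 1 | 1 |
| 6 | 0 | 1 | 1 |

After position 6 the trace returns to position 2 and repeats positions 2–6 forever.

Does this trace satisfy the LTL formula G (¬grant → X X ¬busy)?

¬grant → X X ¬busy must hold at every position from 0 onward. It fails at position 2, so G (¬grant → X X ¬busy) is false.
Positions where ¬grant holds: 0, 2, 3, 6.
Check X X ¬busy at each: 0→ok, 2→fails, 3→fails, 6→fails.

No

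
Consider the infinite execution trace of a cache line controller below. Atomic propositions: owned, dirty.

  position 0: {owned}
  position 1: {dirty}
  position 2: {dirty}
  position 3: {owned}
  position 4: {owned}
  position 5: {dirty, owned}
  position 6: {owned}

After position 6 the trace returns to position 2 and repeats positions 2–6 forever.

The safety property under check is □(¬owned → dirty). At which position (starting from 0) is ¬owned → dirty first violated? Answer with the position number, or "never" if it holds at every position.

¬owned → dirty holds at every position 0..6, and those are all the positions the trace ever visits, so the invariant □(¬owned → dirty) is never violated.

never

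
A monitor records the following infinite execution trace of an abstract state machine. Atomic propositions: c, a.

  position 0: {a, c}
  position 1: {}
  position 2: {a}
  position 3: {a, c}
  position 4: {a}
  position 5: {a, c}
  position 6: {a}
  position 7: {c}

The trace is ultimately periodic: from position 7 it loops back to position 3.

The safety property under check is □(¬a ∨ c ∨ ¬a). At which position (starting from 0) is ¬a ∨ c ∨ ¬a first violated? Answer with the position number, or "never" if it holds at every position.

Check ¬a ∨ c ∨ ¬a at each position in order: 0 ✓, 1 ✓.
At position 2 the labels are {a}, so ¬a ∨ c ∨ ¬a is false there. This is the first violation.

2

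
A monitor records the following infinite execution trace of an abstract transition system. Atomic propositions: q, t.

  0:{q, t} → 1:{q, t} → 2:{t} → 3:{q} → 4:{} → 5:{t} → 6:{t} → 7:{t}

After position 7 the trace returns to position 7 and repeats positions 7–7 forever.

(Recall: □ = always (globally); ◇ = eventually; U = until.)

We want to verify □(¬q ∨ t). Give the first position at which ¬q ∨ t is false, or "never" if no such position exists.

Check ¬q ∨ t at each position in order: 0 ✓, 1 ✓, 2 ✓.
At position 3 the labels are {q}, so ¬q ∨ t is false there. This is the first violation.

3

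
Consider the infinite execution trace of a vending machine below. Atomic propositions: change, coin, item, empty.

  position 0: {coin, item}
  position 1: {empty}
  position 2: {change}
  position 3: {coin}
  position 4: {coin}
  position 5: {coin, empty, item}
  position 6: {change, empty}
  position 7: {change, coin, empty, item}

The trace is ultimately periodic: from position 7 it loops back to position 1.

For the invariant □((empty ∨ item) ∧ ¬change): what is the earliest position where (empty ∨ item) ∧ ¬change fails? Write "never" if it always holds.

Check (empty ∨ item) ∧ ¬change at each position in order: 0 ✓, 1 ✓.
At position 2 the labels are {change}, so (empty ∨ item) ∧ ¬change is false there. This is the first violation.

2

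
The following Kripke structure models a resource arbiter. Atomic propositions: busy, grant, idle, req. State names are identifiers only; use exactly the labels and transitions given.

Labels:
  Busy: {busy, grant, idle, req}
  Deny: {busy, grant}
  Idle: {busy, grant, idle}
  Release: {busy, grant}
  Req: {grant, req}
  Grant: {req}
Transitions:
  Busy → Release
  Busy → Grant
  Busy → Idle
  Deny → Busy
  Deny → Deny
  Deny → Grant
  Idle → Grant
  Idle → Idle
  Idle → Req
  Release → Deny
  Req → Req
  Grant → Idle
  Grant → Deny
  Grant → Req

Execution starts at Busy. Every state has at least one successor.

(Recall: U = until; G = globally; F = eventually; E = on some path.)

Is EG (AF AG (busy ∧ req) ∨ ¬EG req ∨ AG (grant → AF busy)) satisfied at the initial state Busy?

States satisfying EG (AF AG (busy ∧ req) ∨ ¬EG req ∨ AG (grant → AF busy)): {Deny, Idle, Release}.
No suitable path/successor from Busy witnesses the formula.
Busy ∉ Sat(EG (AF AG (busy ∧ req) ∨ ¬EG req ∨ AG (grant → AF busy))).

Does not hold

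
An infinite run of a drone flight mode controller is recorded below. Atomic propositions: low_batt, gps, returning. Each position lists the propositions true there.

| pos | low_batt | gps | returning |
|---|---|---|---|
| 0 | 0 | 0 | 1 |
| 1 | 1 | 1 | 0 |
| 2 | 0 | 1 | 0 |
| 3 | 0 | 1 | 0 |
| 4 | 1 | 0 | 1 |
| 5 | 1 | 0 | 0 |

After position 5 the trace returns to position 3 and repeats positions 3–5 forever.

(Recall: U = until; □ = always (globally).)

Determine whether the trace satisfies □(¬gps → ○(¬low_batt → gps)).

¬gps → ○(¬low_batt → gps) holds at every position 0..5, and those are all positions ever visited, so □(¬gps → ○(¬low_batt → gps)) holds.
Positions where ¬gps holds: 0, 4, 5.
Check ○(¬low_batt → gps) at each: 0→ok, 4→ok, 5→ok.

Satisfied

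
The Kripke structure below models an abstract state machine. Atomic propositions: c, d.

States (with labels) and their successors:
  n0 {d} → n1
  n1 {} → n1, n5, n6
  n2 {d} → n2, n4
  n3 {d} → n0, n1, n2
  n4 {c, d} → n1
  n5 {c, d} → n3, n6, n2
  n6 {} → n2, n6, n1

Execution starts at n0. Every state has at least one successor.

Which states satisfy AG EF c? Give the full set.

States satisfying EF c: {n0, n1, n2, n3, n4, n5, n6}.
States satisfying AG EF c: {n0, n1, n2, n3, n4, n5, n6}.

{n0, n1, n2, n3, n4, n5, n6}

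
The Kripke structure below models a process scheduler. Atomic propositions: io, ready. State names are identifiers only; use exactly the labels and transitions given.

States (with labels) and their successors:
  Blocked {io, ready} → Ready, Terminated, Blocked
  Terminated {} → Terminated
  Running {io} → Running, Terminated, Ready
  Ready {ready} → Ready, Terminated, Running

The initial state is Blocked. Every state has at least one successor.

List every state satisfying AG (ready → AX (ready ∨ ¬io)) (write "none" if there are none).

States satisfying ready → AX (ready ∨ ¬io): {Blocked, Terminated, Running}.
States satisfying AG (ready → AX (ready ∨ ¬io)): {Terminated}.

{Terminated}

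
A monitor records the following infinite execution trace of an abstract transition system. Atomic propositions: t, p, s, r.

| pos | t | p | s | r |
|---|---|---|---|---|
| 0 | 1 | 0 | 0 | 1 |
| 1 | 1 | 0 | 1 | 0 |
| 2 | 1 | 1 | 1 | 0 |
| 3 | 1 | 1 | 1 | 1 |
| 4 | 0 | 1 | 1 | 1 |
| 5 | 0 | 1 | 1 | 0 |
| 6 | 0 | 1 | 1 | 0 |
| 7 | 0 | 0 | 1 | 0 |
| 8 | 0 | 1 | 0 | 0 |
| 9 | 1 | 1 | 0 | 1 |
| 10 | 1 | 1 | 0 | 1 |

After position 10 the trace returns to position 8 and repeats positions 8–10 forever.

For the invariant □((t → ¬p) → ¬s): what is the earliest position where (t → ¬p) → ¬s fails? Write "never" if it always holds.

Check (t → ¬p) → ¬s at each position in order: 0 ✓.
At position 1 the labels are {s, t}, so (t → ¬p) → ¬s is false there. This is the first violation.

1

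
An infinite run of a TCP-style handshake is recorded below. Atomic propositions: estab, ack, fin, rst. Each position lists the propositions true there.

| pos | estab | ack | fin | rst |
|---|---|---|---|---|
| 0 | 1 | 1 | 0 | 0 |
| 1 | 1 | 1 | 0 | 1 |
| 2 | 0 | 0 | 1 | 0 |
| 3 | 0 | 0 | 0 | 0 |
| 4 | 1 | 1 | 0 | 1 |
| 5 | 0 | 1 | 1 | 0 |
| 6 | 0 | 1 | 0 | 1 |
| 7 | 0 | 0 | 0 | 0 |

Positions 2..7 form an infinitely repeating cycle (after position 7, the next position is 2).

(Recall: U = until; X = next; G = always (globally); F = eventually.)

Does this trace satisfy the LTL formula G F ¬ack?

Satisfied

F ¬ack holds at every position 0..7, and those are all positions ever visited, so G F ¬ack holds.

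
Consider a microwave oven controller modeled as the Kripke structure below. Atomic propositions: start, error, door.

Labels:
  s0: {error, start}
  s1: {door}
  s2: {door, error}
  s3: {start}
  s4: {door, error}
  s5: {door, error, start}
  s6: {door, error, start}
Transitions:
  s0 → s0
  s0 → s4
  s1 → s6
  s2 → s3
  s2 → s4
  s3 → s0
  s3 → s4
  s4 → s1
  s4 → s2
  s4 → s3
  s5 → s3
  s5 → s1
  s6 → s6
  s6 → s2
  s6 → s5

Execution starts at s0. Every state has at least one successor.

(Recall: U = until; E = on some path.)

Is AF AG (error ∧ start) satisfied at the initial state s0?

Does not hold

States satisfying AG (error ∧ start): ∅.
States satisfying AF AG (error ∧ start): ∅.
There is a path from s0 along which AG (error ∧ start) never holds.
s0 ∉ Sat(AF AG (error ∧ start)).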